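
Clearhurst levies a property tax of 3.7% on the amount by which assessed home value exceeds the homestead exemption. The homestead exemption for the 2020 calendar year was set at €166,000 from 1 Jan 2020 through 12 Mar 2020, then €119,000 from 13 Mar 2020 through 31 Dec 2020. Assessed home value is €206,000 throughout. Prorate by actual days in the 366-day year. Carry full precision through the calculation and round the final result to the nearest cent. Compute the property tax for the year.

1 Jan – 12 Mar 2020: 72 days, exemption €166,000 → (€206,000 − €166,000) × 3.7% × 72/366 = €291.1475
13 Mar – 31 Dec 2020: 294 days, exemption €119,000 → (€206,000 − €119,000) × 3.7% × 294/366 = €2,585.7541
Total = €2,876.9016

€2,876.90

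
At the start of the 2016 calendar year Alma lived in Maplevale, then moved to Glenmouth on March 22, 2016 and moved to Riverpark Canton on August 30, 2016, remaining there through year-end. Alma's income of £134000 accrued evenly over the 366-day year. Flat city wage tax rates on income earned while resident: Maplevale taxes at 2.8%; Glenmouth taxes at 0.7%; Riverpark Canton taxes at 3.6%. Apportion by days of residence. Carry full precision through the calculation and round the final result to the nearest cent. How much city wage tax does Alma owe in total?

Maplevale, January 1 – March 21, 2016: 81 days → £134000 × 2.8% × 81/366 = £830.3607
Glenmouth, March 22 – August 29, 2016: 161 days → £134000 × 0.7% × 161/366 = £412.6175
Riverpark Canton, August 30 – December 31, 2016: 124 days → £134000 × 3.6% × 124/366 = £1634.3607
Total = £2877.3388

£2877.34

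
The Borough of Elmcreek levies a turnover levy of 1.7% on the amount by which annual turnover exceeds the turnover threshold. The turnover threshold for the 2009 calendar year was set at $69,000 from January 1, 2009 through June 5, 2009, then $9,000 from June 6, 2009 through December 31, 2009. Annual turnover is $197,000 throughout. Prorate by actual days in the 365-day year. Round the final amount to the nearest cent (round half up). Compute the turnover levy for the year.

January 1 – June 5, 2009: 156 days, exemption $69,000 → ($197,000 − $69,000) × 1.7% × 156/365 = $930.0164
June 6 – December 31, 2009: 209 days, exemption $9,000 → ($197,000 − $9,000) × 1.7% × 209/365 = $1,830.0384
Total = $2,760.0548

$2,760.05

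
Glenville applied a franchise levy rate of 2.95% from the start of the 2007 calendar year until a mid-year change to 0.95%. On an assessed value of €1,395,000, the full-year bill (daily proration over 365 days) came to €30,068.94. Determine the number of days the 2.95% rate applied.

220 days

Let d = days at the first rate; then 365 − d days at the second rate.
€1,395,000 × [2.95%·d + 0.95%·(365−d)] / 365 = €30,068.94
Solving gives d = 220, so the new rate took effect on August 9, 2007.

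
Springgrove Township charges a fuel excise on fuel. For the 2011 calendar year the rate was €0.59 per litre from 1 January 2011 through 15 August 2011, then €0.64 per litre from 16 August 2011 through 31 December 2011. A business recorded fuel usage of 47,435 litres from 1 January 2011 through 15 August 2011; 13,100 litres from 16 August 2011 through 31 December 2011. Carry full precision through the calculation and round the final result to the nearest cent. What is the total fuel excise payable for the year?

1 January – 15 August 2011: 47,435 litres at €0.59/litre → €27,986.65
16 August – 31 December 2011: 13,100 litres at €0.64/litre → €8,384.00

€36,370.65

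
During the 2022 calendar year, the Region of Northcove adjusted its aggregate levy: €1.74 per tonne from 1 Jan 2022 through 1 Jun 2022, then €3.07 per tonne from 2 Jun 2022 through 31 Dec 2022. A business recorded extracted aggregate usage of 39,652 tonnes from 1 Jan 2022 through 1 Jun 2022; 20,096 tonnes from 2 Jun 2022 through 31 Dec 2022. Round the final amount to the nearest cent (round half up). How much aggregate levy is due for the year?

€130689.20

1 Jan – 1 Jun 2022: 39,652 tonnes at €1.74/tonne → €68994.48
2 Jun – 31 Dec 2022: 20,096 tonnes at €3.07/tonne → €61694.72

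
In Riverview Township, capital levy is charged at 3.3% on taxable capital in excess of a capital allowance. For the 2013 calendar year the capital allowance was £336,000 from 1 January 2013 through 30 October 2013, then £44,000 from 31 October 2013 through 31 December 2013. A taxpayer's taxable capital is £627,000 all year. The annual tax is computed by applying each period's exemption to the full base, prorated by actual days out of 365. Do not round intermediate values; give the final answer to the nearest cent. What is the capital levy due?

1 January – 30 October 2013: 303 days, exemption £336,000 → (£627,000 − £336,000) × 3.3% × 303/365 = £7,971.8055
31 October – 31 December 2013: 62 days, exemption £44,000 → (£627,000 − £44,000) × 3.3% × 62/365 = £3,267.9945
Total = £11,239.8000

£11,239.80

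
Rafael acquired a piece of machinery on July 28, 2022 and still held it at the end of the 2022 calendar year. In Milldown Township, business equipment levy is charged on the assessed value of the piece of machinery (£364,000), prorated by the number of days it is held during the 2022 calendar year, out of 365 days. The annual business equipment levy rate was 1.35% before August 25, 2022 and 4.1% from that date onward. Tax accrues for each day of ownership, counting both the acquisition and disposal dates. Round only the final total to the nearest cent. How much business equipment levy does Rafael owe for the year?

£5,651.47

July 28 – August 24, 2022: 28 days at 1.35% → £364,000 × 1.35% × 28/365 = £376.9644
August 25 – December 31, 2022: 129 days at 4.1% → £364,000 × 4.1% × 129/365 = £5,274.5096
Total = £5,651.4740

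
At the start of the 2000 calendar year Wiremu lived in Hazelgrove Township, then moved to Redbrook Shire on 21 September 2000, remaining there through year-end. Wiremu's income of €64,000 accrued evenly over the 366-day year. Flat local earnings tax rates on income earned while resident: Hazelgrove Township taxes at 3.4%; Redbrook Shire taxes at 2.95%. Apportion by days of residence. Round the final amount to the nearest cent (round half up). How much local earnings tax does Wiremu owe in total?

Hazelgrove Township, 1 January – 20 September 2000: 264 days → €64,000 × 3.4% × 264/366 = €1,569.5738
Redbrook Shire, 21 September – 31 December 2000: 102 days → €64,000 × 2.95% × 102/366 = €526.1639
Total = €2,095.7377

€2,095.74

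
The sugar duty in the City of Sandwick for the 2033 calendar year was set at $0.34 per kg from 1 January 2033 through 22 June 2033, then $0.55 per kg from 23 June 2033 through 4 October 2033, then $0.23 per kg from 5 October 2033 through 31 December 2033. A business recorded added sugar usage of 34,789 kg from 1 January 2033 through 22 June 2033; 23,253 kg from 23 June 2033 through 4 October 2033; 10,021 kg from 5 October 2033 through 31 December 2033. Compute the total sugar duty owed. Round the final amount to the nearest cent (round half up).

$26,922.24

1 January – 22 June 2033: 34,789 kg at $0.34/kg → $11,828.26
23 June – 4 October 2033: 23,253 kg at $0.55/kg → $12,789.15
5 October – 31 December 2033: 10,021 kg at $0.23/kg → $2,304.83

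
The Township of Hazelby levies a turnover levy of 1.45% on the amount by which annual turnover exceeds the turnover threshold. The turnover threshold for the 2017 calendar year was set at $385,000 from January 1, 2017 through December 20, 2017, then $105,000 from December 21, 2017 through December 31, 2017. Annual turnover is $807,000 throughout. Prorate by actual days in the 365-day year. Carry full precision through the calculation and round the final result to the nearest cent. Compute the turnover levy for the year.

$6,241.36

January 1 – December 20, 2017: 354 days, exemption $385,000 → ($807,000 − $385,000) × 1.45% × 354/365 = $5,934.5918
December 21 – December 31, 2017: 11 days, exemption $105,000 → ($807,000 − $105,000) × 1.45% × 11/365 = $306.7644
Total = $6,241.3562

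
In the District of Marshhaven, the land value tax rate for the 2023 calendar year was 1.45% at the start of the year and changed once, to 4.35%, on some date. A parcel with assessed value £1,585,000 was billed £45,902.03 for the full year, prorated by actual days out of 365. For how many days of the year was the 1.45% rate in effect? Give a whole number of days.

183 days

Let d = days at the first rate; then 365 − d days at the second rate.
£1,585,000 × [1.45%·d + 4.35%·(365−d)] / 365 = £45,902.03
Solving gives d = 183, so the new rate took effect on July 3, 2023.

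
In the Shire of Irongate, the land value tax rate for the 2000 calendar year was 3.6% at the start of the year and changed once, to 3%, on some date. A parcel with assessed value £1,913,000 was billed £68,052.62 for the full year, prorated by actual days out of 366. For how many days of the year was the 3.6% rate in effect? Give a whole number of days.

Let d = days at the first rate; then 366 − d days at the second rate.
£1,913,000 × [3.6%·d + 3%·(366−d)] / 366 = £68,052.62
Solving gives d = 340, so the new rate took effect on 6 December 2000.

340 days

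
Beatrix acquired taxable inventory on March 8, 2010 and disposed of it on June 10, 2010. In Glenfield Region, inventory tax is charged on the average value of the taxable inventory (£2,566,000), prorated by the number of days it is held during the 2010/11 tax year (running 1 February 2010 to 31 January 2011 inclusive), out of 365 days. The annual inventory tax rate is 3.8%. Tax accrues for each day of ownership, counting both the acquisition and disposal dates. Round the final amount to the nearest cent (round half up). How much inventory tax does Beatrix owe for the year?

£25,378.79

Days held (March 8 – June 10, 2010): 95 out of 365
Tax = £2,566,000 × 3.8% × 95/365 = £25,378.7945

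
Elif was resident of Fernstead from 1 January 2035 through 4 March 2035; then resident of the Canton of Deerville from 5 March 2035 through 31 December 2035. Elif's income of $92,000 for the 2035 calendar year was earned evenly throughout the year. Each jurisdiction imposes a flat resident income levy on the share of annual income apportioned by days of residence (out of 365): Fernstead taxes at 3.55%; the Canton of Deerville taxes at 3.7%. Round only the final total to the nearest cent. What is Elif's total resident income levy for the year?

Fernstead, 1 January – 4 March 2035: 63 days → $92,000 × 3.55% × 63/365 = $563.7205
The Canton of Deerville, 5 March – 31 December 2035: 302 days → $92,000 × 3.7% × 302/365 = $2,816.4603
Total = $3,380.1808

$3,380.18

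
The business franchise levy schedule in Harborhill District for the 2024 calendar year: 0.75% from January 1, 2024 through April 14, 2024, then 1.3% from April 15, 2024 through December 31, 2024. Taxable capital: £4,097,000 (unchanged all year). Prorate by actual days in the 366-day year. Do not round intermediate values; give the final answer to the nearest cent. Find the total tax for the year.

£46,796.47

January 1 – April 14, 2024: 105 days at 0.75% → £4,097,000 × 0.75% × 105/366 = £8,815.2664
April 15 – December 31, 2024: 261 days at 1.3% → £4,097,000 × 1.3% × 261/366 = £37,981.2049
Total = £46,796.4713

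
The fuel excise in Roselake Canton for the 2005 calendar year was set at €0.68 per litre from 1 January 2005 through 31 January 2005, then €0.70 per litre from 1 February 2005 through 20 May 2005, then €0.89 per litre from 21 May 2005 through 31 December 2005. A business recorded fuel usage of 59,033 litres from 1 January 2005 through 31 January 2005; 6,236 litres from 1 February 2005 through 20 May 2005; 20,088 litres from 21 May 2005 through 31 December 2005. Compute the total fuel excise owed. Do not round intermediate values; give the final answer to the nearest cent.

€62,385.96

1 January – 31 January 2005: 59,033 litres at €0.68/litre → €40,142.44
1 February – 20 May 2005: 6,236 litres at €0.70/litre → €4,365.20
21 May – 31 December 2005: 20,088 litres at €0.89/litre → €17,878.32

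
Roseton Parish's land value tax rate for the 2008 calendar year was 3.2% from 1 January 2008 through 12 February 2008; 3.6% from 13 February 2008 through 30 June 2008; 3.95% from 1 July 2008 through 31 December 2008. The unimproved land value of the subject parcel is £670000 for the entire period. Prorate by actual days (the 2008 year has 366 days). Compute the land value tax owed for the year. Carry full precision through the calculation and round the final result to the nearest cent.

£24984.04

1 January – 12 February 2008: 43 days at 3.2% → £670000 × 3.2% × 43/366 = £2518.9071
13 February – 30 June 2008: 139 days at 3.6% → £670000 × 3.6% × 139/366 = £9160.3279
1 July – 31 December 2008: 184 days at 3.95% → £670000 × 3.95% × 184/366 = £13304.8087
Total = £24984.0437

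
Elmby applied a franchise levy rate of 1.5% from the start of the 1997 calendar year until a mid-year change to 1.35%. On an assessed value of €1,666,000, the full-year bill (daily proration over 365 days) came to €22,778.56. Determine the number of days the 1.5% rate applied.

42 days

Let d = days at the first rate; then 365 − d days at the second rate.
€1,666,000 × [1.5%·d + 1.35%·(365−d)] / 365 = €22,778.56
Solving gives d = 42, so the new rate took effect on 12 Feb 1997.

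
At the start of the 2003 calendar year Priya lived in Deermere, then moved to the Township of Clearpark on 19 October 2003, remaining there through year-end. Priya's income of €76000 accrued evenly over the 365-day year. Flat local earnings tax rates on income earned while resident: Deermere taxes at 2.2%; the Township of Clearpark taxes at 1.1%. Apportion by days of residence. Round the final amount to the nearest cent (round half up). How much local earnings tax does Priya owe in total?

Deermere, 1 January – 18 October 2003: 291 days → €76000 × 2.2% × 291/365 = €1333.0192
The Township of Clearpark, 19 October – 31 December 2003: 74 days → €76000 × 1.1% × 74/365 = €169.4904
Total = €1502.5096

€1502.51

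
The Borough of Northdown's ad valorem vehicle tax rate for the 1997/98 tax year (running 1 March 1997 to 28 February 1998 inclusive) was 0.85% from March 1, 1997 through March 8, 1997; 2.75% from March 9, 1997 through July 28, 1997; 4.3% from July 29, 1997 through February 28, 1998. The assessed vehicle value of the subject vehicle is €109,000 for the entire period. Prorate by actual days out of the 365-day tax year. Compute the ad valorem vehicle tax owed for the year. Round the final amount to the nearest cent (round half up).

€3,947.29

March 1 – March 8, 1997: 8 days at 0.85% → €109,000 × 0.85% × 8/365 = €20.3068
March 9 – July 28, 1997: 142 days at 2.75% → €109,000 × 2.75% × 142/365 = €1,166.1507
July 29, 1997 – February 28, 1998: 215 days at 4.3% → €109,000 × 4.3% × 215/365 = €2,760.8356
Total = €3,947.2932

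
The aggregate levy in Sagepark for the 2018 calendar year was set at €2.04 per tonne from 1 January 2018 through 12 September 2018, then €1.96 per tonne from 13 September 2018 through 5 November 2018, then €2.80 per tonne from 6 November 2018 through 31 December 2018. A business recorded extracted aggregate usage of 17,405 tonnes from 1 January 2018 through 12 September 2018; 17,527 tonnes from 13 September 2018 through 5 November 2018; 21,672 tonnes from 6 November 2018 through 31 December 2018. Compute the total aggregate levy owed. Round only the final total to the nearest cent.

1 January – 12 September 2018: 17,405 tonnes at €2.04/tonne → €35,506.20
13 September – 5 November 2018: 17,527 tonnes at €1.96/tonne → €34,352.92
6 November – 31 December 2018: 21,672 tonnes at €2.80/tonne → €60,681.60

€130,540.72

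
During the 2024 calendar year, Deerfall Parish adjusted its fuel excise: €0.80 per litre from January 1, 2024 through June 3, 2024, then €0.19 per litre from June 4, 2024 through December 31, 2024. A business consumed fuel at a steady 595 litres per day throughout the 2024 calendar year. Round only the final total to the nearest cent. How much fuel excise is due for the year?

€97,633.55

January 1 – June 3, 2024: 155 days × 595 litres/day = 92,225 litres at €0.80/litre → €73,780.00
June 4 – December 31, 2024: 211 days × 595 litres/day = 125,545 litres at €0.19/litre → €23,853.55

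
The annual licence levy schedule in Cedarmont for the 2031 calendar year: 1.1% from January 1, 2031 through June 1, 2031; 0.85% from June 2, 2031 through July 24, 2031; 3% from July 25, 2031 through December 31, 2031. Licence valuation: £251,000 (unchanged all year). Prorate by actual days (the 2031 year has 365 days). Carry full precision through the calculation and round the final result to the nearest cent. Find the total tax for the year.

January 1 – June 1, 2031: 152 days at 1.1% → £251,000 × 1.1% × 152/365 = £1,149.7863
June 2 – July 24, 2031: 53 days at 0.85% → £251,000 × 0.85% × 53/365 = £309.7959
July 25 – December 31, 2031: 160 days at 3% → £251,000 × 3% × 160/365 = £3,300.8219
Total = £4,760.4041

£4,760.40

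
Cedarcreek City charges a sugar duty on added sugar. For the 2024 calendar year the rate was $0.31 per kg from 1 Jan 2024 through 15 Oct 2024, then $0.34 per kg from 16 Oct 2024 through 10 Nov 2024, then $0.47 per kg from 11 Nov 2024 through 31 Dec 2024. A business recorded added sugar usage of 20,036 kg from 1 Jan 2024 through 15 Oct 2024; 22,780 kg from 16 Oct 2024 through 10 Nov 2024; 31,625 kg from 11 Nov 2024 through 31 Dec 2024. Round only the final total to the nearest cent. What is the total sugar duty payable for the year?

$28820.11

1 Jan – 15 Oct 2024: 20,036 kg at $0.31/kg → $6211.16
16 Oct – 10 Nov 2024: 22,780 kg at $0.34/kg → $7745.20
11 Nov – 31 Dec 2024: 31,625 kg at $0.47/kg → $14863.75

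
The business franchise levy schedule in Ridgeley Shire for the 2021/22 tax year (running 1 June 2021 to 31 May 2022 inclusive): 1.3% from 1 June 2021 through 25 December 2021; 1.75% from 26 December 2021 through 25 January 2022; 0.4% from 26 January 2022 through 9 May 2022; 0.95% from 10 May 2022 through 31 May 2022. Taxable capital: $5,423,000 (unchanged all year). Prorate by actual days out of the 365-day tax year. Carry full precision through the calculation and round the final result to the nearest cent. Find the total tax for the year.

1 June – 25 December 2021: 208 days at 1.3% → $5,423,000 × 1.3% × 208/365 = $40,174.7726
26 December 2021 – 25 January 2022: 31 days at 1.75% → $5,423,000 × 1.75% × 31/365 = $8,060.2123
26 January – 9 May 2022: 104 days at 0.4% → $5,423,000 × 0.4% × 104/365 = $6,180.7342
10 May – 31 May 2022: 22 days at 0.95% → $5,423,000 × 0.95% × 22/365 = $3,105.2247
Total = $57,520.9438

$57,520.94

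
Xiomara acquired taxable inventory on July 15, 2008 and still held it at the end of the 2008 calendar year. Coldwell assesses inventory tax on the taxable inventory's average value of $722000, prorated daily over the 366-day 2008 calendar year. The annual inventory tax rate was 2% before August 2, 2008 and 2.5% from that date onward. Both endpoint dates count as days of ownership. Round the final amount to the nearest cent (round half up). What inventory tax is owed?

$8206.34

July 15 – August 1, 2008: 18 days at 2% → $722000 × 2% × 18/366 = $710.1639
August 2 – December 31, 2008: 152 days at 2.5% → $722000 × 2.5% × 152/366 = $7496.1749
Total = $8206.3388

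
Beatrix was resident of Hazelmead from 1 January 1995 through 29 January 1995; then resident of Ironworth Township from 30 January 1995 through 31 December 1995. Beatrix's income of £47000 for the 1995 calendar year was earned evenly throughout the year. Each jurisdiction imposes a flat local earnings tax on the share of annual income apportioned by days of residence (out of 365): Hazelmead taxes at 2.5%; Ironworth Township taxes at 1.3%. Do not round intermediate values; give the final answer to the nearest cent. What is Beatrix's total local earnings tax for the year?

£655.81

Hazelmead, 1 January – 29 January 1995: 29 days → £47000 × 2.5% × 29/365 = £93.3562
Ironworth Township, 30 January – 31 December 1995: 336 days → £47000 × 1.3% × 336/365 = £562.4548
Total = £655.8110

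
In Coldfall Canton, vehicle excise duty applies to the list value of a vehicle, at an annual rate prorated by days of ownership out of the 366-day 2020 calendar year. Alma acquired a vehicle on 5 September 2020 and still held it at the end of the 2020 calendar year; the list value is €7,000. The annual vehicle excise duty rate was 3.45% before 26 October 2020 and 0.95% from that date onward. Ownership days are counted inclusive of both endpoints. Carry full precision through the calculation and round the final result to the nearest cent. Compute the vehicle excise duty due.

5 September – 25 October 2020: 51 days at 3.45% → €7,000 × 3.45% × 51/366 = €33.6516
26 October – 31 December 2020: 67 days at 0.95% → €7,000 × 0.95% × 67/366 = €12.1735
Total = €45.8251

€45.83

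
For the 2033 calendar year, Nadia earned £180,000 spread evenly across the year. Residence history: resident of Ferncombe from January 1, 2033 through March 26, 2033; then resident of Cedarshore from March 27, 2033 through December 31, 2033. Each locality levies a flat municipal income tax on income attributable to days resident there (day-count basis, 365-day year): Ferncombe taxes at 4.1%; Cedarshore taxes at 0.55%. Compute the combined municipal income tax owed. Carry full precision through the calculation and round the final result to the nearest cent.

£2,478.08

Ferncombe, January 1 – March 26, 2033: 85 days → £180,000 × 4.1% × 85/365 = £1,718.6301
Cedarshore, March 27 – December 31, 2033: 280 days → £180,000 × 0.55% × 280/365 = £759.4521
Total = £2,478.0822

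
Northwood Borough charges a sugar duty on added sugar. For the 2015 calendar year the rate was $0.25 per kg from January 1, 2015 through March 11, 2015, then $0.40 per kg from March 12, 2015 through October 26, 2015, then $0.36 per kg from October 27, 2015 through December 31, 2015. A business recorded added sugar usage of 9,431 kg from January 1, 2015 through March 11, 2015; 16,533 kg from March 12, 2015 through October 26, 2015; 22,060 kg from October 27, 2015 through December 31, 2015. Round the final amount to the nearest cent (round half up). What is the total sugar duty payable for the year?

January 1 – March 11, 2015: 9,431 kg at $0.25/kg → $2,357.75
March 12 – October 26, 2015: 16,533 kg at $0.40/kg → $6,613.20
October 27 – December 31, 2015: 22,060 kg at $0.36/kg → $7,941.60

$16,912.55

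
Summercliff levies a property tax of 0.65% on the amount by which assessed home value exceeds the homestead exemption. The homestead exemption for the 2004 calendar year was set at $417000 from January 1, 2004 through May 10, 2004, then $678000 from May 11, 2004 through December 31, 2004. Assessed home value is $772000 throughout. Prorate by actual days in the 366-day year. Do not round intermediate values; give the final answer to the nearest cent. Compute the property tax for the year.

$1218.22

January 1 – May 10, 2004: 131 days, exemption $417000 → ($772000 − $417000) × 0.65% × 131/366 = $825.9085
May 11 – December 31, 2004: 235 days, exemption $678000 → ($772000 − $678000) × 0.65% × 235/366 = $392.3087
Total = $1218.2172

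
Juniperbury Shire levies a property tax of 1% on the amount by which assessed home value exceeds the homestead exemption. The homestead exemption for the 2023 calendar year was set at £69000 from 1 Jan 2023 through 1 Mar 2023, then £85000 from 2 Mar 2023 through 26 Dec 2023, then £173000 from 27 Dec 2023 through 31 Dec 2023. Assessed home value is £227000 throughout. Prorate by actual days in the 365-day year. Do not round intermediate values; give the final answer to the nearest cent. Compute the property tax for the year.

£1434.25

1 Jan – 1 Mar 2023: 60 days, exemption £69000 → (£227000 − £69000) × 1% × 60/365 = £259.7260
2 Mar – 26 Dec 2023: 300 days, exemption £85000 → (£227000 − £85000) × 1% × 300/365 = £1167.1233
27 Dec – 31 Dec 2023: 5 days, exemption £173000 → (£227000 − £173000) × 1% × 5/365 = £7.3973
Total = £1434.2466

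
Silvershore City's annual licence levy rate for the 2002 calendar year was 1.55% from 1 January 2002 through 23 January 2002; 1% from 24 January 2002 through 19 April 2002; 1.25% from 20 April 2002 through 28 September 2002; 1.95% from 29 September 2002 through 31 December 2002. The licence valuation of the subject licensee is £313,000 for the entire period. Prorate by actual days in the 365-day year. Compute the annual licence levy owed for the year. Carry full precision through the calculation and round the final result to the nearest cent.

1 January – 23 January 2002: 23 days at 1.55% → £313,000 × 1.55% × 23/365 = £305.7110
24 January – 19 April 2002: 86 days at 1% → £313,000 × 1% × 86/365 = £737.4795
20 April – 28 September 2002: 162 days at 1.25% → £313,000 × 1.25% × 162/365 = £1,736.5068
29 September – 31 December 2002: 94 days at 1.95% → £313,000 × 1.95% × 94/365 = £1,571.8603
Total = £4,351.5575

£4,351.56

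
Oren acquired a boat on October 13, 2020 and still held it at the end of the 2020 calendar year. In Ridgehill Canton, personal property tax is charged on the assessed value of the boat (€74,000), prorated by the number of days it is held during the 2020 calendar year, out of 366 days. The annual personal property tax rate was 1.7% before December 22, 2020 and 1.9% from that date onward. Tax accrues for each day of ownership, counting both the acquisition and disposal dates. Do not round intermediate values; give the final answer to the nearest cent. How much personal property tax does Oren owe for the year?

October 13 – December 21, 2020: 70 days at 1.7% → €74,000 × 1.7% × 70/366 = €240.6011
December 22 – December 31, 2020: 10 days at 1.9% → €74,000 × 1.9% × 10/366 = €38.4153
Total = €279.0164

€279.02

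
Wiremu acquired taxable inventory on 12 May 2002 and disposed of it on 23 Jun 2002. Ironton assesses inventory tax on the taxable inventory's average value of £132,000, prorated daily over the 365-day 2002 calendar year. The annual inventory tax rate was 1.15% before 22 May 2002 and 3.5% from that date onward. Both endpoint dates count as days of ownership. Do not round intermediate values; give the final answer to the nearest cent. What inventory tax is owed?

£459.29

12 May – 21 May 2002: 10 days at 1.15% → £132,000 × 1.15% × 10/365 = £41.5890
22 May – 23 Jun 2002: 33 days at 3.5% → £132,000 × 3.5% × 33/365 = £417.6986
Total = £459.2877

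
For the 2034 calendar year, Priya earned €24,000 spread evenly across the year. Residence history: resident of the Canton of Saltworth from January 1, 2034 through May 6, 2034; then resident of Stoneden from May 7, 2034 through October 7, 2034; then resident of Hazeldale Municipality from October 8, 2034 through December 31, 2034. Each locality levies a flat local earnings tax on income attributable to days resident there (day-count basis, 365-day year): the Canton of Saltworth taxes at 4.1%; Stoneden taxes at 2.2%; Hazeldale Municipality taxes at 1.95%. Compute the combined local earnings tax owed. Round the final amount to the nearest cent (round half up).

The Canton of Saltworth, January 1 – May 6, 2034: 126 days → €24,000 × 4.1% × 126/365 = €339.6822
Stoneden, May 7 – October 7, 2034: 154 days → €24,000 × 2.2% × 154/365 = €222.7726
Hazeldale Municipality, October 8 – December 31, 2034: 85 days → €24,000 × 1.95% × 85/365 = €108.9863
Total = €671.4411

€671.44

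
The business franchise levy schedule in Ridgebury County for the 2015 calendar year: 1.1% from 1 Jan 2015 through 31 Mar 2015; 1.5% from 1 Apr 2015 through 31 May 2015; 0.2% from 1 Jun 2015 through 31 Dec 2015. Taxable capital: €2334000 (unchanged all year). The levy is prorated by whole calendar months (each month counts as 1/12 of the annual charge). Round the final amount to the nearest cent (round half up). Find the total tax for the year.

1 Jan – 31 Mar 2015: 3 months at 1.1% → €2334000 × 1.1% × 3/12 = €6418.5000
1 Apr – 31 May 2015: 2 months at 1.5% → €2334000 × 1.5% × 2/12 = €5835.0000
1 Jun – 31 Dec 2015: 7 months at 0.2% → €2334000 × 0.2% × 7/12 = €2723.0000
Total = €14976.5000

€14976.50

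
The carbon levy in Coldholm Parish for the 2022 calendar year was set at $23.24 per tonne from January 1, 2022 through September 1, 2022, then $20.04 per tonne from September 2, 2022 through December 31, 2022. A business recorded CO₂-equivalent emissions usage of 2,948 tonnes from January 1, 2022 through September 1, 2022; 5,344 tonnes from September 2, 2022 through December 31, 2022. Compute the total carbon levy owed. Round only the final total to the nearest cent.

$175,605.28

January 1 – September 1, 2022: 2,948 tonnes at $23.24/tonne → $68,511.52
September 2 – December 31, 2022: 5,344 tonnes at $20.04/tonne → $107,093.76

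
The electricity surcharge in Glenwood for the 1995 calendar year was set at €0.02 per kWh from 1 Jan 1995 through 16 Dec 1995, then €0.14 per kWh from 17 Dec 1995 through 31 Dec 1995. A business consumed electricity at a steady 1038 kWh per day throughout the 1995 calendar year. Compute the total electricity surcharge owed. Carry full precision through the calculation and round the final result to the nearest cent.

1 Jan – 16 Dec 1995: 350 days × 1038 kWh/day = 363,300 kWh at €0.02/kWh → €7,266.00
17 Dec – 31 Dec 1995: 15 days × 1038 kWh/day = 15,570 kWh at €0.14/kWh → €2,179.80

€9,445.80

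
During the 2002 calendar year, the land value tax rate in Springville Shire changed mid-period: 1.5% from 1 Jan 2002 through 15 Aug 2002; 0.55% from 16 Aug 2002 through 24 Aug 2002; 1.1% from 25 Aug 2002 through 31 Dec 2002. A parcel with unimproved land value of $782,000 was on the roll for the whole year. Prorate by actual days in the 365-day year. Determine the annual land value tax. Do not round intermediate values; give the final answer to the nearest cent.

1 Jan – 15 Aug 2002: 227 days at 1.5% → $782,000 × 1.5% × 227/365 = $7,295.0959
16 Aug – 24 Aug 2002: 9 days at 0.55% → $782,000 × 0.55% × 9/365 = $106.0521
25 Aug – 31 Dec 2002: 129 days at 1.1% → $782,000 × 1.1% × 129/365 = $3,040.1589
Total = $10,441.3068

$10,441.31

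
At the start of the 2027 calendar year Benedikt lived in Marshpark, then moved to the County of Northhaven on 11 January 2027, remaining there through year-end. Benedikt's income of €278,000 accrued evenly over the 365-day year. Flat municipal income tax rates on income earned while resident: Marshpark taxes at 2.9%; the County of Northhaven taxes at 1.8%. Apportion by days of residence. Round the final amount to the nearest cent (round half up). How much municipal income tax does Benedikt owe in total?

€5,087.78

Marshpark, 1 January – 10 January 2027: 10 days → €278,000 × 2.9% × 10/365 = €220.8767
The County of Northhaven, 11 January – 31 December 2027: 355 days → €278,000 × 1.8% × 355/365 = €4,866.9041
Total = €5,087.7808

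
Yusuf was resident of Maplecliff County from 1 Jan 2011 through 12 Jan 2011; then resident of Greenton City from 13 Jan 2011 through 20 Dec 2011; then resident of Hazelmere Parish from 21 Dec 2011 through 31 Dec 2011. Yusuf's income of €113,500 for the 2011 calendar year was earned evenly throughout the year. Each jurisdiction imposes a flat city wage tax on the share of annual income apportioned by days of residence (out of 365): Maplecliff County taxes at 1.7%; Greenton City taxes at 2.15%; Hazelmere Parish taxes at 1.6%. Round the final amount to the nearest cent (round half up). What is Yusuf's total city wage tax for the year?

Maplecliff County, 1 Jan – 12 Jan 2011: 12 days → €113,500 × 1.7% × 12/365 = €63.4356
Greenton City, 13 Jan – 20 Dec 2011: 342 days → €113,500 × 2.15% × 342/365 = €2,286.4808
Hazelmere Parish, 21 Dec – 31 Dec 2011: 11 days → €113,500 × 1.6% × 11/365 = €54.7288
Total = €2,404.6452

€2,404.65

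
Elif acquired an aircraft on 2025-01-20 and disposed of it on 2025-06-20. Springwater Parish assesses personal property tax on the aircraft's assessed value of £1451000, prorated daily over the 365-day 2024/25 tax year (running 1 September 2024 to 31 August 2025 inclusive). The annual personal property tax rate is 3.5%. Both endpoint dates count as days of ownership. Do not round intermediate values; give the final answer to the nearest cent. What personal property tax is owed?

£21148.82

Days held (2025-01-20 to 2025-06-20): 152 out of 365
Tax = £1451000 × 3.5% × 152/365 = £21148.8219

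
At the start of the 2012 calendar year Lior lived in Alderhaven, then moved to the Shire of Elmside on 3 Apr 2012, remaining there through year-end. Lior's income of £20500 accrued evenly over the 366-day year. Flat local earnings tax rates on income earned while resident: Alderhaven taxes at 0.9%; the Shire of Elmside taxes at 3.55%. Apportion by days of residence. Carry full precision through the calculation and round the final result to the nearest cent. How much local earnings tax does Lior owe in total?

£589.71

Alderhaven, 1 Jan – 2 Apr 2012: 93 days → £20500 × 0.9% × 93/366 = £46.8811
The Shire of Elmside, 3 Apr – 31 Dec 2012: 273 days → £20500 × 3.55% × 273/366 = £542.8299
Total = £589.7111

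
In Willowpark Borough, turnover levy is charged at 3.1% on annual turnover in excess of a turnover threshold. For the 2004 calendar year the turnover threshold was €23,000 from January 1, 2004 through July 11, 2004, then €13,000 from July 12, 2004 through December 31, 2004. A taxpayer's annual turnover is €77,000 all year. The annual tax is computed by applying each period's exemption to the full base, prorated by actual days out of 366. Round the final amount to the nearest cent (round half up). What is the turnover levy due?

€1,820.53

January 1 – July 11, 2004: 193 days, exemption €23,000 → (€77,000 − €23,000) × 3.1% × 193/366 = €882.7377
July 12 – December 31, 2004: 173 days, exemption €13,000 → (€77,000 − €13,000) × 3.1% × 173/366 = €937.7923
Total = €1,820.5301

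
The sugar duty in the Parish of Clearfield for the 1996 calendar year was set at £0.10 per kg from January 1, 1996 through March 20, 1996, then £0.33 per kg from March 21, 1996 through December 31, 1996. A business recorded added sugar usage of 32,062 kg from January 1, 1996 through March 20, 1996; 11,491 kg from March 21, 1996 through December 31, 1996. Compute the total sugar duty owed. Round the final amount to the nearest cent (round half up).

£6998.23

January 1 – March 20, 1996: 32,062 kg at £0.10/kg → £3206.20
March 21 – December 31, 1996: 11,491 kg at £0.33/kg → £3792.03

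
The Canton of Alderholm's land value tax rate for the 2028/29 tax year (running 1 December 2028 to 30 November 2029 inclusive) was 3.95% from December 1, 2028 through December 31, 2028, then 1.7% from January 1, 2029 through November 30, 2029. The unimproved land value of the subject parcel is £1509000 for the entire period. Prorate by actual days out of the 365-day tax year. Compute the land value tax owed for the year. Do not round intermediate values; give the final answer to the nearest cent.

December 1 – December 31, 2028: 31 days at 3.95% → £1509000 × 3.95% × 31/365 = £5062.3849
January 1 – November 30, 2029: 334 days at 1.7% → £1509000 × 1.7% × 334/365 = £23474.2521
Total = £28536.6370

£28536.64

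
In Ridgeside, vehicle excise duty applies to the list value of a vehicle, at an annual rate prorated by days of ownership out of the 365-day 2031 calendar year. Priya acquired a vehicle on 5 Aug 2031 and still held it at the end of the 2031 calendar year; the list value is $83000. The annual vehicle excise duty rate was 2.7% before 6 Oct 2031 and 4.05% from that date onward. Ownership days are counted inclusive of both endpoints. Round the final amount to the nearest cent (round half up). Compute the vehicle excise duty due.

5 Aug – 5 Oct 2031: 62 days at 2.7% → $83000 × 2.7% × 62/365 = $380.6630
6 Oct – 31 Dec 2031: 87 days at 4.05% → $83000 × 4.05% × 87/365 = $801.2342
Total = $1181.8973

$1181.90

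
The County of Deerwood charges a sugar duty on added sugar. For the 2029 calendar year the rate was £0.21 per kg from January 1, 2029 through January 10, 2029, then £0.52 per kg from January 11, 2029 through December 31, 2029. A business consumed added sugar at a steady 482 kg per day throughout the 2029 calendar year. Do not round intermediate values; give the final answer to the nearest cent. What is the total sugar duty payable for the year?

£89,989.40

January 1 – January 10, 2029: 10 days × 482 kg/day = 4,820 kg at £0.21/kg → £1,012.20
January 11 – December 31, 2029: 355 days × 482 kg/day = 171,110 kg at £0.52/kg → £88,977.20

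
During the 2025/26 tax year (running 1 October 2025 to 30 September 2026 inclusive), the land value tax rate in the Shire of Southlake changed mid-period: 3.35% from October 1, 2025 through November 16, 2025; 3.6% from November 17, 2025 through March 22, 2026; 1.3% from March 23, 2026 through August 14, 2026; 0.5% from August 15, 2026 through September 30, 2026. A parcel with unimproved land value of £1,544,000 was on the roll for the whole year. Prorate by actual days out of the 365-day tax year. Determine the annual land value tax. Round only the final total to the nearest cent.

£34,816.14

October 1 – November 16, 2025: 47 days at 3.35% → £1,544,000 × 3.35% × 47/365 = £6,660.3507
November 17, 2025 – March 22, 2026: 126 days at 3.6% → £1,544,000 × 3.6% × 126/365 = £19,187.9014
March 23 – August 14, 2026: 145 days at 1.3% → £1,544,000 × 1.3% × 145/365 = £7,973.8082
August 15 – September 30, 2026: 47 days at 0.5% → £1,544,000 × 0.5% × 47/365 = £994.0822
Total = £34,816.1425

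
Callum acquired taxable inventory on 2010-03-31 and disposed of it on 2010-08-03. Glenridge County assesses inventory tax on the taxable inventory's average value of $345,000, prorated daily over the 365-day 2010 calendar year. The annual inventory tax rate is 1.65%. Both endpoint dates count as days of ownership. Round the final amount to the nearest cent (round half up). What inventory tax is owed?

$1,965.08

Days held (2010-03-31 to 2010-08-03): 126 out of 365
Tax = $345,000 × 1.65% × 126/365 = $1,965.0822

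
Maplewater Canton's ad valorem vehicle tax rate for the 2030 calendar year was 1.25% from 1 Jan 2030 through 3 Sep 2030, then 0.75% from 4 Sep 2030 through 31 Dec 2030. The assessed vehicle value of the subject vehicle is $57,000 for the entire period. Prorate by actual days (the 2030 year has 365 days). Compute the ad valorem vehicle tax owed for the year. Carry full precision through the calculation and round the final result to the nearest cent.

$619.58

1 Jan – 3 Sep 2030: 246 days at 1.25% → $57,000 × 1.25% × 246/365 = $480.2055
4 Sep – 31 Dec 2030: 119 days at 0.75% → $57,000 × 0.75% × 119/365 = $139.3767
Total = $619.5822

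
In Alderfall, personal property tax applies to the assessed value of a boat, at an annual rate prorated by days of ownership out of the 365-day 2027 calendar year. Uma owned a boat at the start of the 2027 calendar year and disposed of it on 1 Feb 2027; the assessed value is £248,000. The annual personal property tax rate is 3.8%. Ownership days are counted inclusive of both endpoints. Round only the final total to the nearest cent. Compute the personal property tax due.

Days held (1 Jan – 1 Feb 2027): 32 out of 365
Tax = £248,000 × 3.8% × 32/365 = £826.2137

£826.21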